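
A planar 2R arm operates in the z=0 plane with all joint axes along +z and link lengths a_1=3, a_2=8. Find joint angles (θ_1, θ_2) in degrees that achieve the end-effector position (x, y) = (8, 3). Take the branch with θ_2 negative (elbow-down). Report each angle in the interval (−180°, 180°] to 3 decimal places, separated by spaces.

cos θ_2 = (73.0000−3²−8²)/(2·3·8) = 0.0000; θ_2 = -90.0000° (elbow-down)
β = atan2(3.0000,8.0000) = 20.5560°; ψ = atan2(-8.0000,3.0000) = -69.4440°
θ_1 = β − ψ = 90.0000°

90.000 -90.000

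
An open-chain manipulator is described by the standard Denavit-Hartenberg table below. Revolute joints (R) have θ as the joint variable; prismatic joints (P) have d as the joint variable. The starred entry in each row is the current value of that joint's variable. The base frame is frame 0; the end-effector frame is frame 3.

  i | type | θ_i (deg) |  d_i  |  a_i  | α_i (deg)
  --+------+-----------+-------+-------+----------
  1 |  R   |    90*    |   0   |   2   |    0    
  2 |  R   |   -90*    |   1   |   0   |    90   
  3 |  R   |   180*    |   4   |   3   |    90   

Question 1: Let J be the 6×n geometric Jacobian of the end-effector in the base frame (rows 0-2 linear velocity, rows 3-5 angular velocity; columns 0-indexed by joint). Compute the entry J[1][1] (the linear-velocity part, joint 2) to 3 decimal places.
-3.000

axis z_1 = (0.0000,0.0000,1.0000); lever o_n−o_1 = (-3.0000,-4.0000,1.0000)
cross product → J_v[:, 1] = (4.0000,-3.0000,0.0000)
J_ω[:, 1] = z_1
entry J[1][1] = -3.0000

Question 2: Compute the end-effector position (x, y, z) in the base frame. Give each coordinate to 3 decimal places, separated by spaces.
after link 1: o_1 = (0.0000, 2.0000, 0.0000)
after link 2: o_2 = (0.0000, 2.0000, 1.0000)
after link 3: o_3 = (-3.0000, -2.0000, 1.0000)

-3.000 -2.000 1.000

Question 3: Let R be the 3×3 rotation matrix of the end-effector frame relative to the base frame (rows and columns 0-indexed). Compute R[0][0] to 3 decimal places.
End-effector x-axis (col 0 of R) = (-1.0000,0.0000,0.0000)
R[0][0] = -1.0000

-1.000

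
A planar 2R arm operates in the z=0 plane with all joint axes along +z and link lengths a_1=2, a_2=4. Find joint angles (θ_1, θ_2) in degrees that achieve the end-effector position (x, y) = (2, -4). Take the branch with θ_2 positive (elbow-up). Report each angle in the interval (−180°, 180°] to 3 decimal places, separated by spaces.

-126.870 90.000

cos θ_2 = (20.0000−2²−4²)/(2·2·4) = 0.0000; θ_2 = 90.0000° (elbow-up)
β = atan2(-4.0000,2.0000) = -63.4349°; ψ = atan2(4.0000,2.0000) = 63.4349°
θ_1 = β − ψ = -126.8699°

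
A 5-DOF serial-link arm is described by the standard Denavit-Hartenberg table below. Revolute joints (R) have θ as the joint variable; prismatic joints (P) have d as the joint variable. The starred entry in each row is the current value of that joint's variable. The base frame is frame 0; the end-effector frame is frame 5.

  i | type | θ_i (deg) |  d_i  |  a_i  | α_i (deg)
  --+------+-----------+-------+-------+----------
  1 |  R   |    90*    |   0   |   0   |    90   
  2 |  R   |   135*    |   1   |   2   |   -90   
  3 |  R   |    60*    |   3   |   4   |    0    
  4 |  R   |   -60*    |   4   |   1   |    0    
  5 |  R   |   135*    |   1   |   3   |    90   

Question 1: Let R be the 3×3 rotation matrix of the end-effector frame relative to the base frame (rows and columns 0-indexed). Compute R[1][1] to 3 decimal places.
End-effector y-axis (col 1 of R) = (0.0000,-0.7071,-0.7071)
R[1][1] = -0.7071

-0.707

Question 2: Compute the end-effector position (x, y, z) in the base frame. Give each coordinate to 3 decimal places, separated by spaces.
-4.585 -7.692 -3.621

after link 1: o_1 = (0.0000, 0.0000, 0.0000)
after link 2: o_2 = (1.0000, -1.4142, 1.4142)
after link 3: o_3 = (-2.4641, -4.9497, 0.7071)
after link 4: o_4 = (-2.4641, -8.4853, -1.4142)
after link 5: o_5 = (-4.5854, -7.6924, -3.6213)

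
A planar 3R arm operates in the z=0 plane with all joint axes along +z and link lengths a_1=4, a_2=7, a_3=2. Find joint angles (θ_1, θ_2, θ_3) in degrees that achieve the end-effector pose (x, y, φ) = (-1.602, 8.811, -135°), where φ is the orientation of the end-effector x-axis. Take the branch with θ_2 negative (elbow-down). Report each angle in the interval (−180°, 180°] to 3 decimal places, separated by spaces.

wrist centre = target − a_3·(cos φ, sin φ) = (-0.1878, 10.2252)
cos θ_2 = (104.5903−4²−7²)/(2·4·7) = 0.7070; θ_2 = -45.0112° (elbow-down)
β = atan2(10.2252,-0.1878) = 91.0521°; ψ = atan2(-4.9507,8.9488) = -28.9526°
θ_1 = β − ψ = 120.0047°
θ_3 = φ − θ_1 − θ_2 = 150.0065° (wrapped to (-180°,180°])

120.005 -45.011 150.006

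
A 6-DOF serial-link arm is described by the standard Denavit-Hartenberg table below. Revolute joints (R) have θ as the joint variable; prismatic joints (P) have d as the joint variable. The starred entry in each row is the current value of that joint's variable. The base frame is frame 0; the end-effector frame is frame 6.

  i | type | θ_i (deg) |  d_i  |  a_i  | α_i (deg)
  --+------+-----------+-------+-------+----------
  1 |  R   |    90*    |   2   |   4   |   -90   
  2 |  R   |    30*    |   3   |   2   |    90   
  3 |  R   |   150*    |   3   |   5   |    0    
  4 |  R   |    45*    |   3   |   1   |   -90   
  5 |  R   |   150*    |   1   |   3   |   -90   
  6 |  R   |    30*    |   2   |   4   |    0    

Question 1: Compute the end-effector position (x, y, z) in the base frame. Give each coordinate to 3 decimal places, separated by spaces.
after link 1: o_1 = (0.0000, 4.0000, 2.0000)
after link 2: o_2 = (-3.0000, 5.7321, 1.0000)
after link 3: o_3 = (-5.5000, 3.4821, 5.7631)
after link 4: o_4 = (-5.2412, 4.1455, 8.8442)
after link 5: o_5 = (-4.9477, 5.7930, 6.1610)
after link 6: o_6 = (-7.9148, 8.6908, 4.4879)

-7.915 8.691 4.488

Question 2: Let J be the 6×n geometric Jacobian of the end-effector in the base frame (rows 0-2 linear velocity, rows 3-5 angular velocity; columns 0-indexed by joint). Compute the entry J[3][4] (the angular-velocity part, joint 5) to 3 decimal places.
axis z_4 = (0.9659,0.2241,-0.1294); lever o_n−o_4 = (-2.6736,4.5453,-4.3563)
cross product → J_v[:, 4] = (-0.3882,4.5538,4.9897)
J_ω[:, 4] = z_4
entry J[3][4] = 0.9659

0.966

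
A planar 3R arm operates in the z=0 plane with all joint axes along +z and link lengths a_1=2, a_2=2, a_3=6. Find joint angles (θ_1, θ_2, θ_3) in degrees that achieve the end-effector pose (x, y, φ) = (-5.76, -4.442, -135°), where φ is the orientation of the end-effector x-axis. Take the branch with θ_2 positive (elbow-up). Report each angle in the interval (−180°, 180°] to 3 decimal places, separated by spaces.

119.980 135.010 -29.990

wrist centre = target − a_3·(cos φ, sin φ) = (-1.5174, -0.1994)
cos θ_2 = (2.3421−2²−2²)/(2·2·2) = -0.7072; θ_2 = 135.0104° (elbow-up)
β = atan2(-0.1994,-1.5174) = -172.5150°; ψ = atan2(1.4140,0.5855) = 67.5052°
θ_1 = β − ψ = -240.0202°
θ_3 = φ − θ_1 − θ_2 = -29.9902° (wrapped to (-180°,180°])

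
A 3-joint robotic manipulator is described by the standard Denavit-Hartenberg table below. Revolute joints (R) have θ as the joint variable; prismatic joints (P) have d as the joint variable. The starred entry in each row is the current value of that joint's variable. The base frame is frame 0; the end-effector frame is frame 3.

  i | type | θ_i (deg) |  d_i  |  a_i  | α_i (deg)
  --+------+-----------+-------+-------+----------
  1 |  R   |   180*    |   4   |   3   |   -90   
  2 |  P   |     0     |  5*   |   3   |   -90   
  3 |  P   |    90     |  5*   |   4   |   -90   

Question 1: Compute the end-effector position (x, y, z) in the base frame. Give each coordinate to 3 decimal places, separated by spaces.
-6.000 -1.000 -1.000

after link 1: o_1 = (-3.0000, 0.0000, 4.0000)
after link 2: o_2 = (-6.0000, -5.0000, 4.0000)
after link 3: o_3 = (-6.0000, -1.0000, -1.0000)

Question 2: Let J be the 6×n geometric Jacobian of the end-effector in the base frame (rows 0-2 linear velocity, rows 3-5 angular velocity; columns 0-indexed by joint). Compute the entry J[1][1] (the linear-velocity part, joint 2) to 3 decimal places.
-1.000

prismatic axis z_1 = (-0.0000,-1.0000,0.0000)
J_v[:, 1] = z_1; J_ω[:, 1] = (0,0,0)
entry J[1][1] = -1.0000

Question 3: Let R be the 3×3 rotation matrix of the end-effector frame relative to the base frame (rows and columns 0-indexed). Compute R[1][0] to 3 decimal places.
1.000

End-effector x-axis (col 0 of R) = (0.0000,1.0000,-0.0000)
R[1][0] = 1.0000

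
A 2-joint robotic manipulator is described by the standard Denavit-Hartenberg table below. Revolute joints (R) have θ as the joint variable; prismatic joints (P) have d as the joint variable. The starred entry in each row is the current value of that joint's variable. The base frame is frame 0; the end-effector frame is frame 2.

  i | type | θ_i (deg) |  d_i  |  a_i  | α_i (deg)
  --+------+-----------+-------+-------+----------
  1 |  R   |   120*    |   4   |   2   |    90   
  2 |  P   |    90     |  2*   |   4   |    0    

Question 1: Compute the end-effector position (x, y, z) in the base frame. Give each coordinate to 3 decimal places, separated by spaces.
0.732 2.732 8.000

after link 1: o_1 = (-1.0000, 1.7321, 4.0000)
after link 2: o_2 = (0.7321, 2.7321, 8.0000)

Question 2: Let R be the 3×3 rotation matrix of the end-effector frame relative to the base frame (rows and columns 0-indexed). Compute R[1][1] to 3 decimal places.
End-effector y-axis (col 1 of R) = (0.5000,-0.8660,0.0000)
R[1][1] = -0.8660

-0.866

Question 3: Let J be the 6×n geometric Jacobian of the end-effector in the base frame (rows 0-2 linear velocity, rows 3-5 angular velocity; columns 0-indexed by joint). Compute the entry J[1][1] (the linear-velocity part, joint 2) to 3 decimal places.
prismatic axis z_1 = (0.8660,0.5000,0.0000)
J_v[:, 1] = z_1; J_ω[:, 1] = (0,0,0)
entry J[1][1] = 0.5000

0.500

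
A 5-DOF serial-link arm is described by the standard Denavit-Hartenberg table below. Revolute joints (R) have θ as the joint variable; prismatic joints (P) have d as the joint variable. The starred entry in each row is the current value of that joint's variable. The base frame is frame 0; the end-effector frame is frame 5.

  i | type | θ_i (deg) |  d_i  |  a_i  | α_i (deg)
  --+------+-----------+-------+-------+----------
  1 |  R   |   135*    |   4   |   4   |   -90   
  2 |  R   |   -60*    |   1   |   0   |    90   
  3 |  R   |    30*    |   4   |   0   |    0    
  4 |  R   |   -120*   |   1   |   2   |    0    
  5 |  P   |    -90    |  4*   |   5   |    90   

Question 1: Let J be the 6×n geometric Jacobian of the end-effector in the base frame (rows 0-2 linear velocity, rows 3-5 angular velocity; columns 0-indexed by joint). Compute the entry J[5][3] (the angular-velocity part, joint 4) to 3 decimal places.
axis z_3 = (0.6124,-0.6124,0.5000); lever o_n−o_3 = (6.2438,-3.4154,-1.8301)
cross product → J_v[:, 3] = (2.8284,4.2426,1.7321)
J_ω[:, 3] = z_3
entry J[5][3] = 0.5000

0.500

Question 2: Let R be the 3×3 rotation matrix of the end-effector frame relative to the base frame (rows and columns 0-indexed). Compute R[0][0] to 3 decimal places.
0.354

End-effector x-axis (col 0 of R) = (0.3536,-0.3536,-0.8660)
R[0][0] = 0.3536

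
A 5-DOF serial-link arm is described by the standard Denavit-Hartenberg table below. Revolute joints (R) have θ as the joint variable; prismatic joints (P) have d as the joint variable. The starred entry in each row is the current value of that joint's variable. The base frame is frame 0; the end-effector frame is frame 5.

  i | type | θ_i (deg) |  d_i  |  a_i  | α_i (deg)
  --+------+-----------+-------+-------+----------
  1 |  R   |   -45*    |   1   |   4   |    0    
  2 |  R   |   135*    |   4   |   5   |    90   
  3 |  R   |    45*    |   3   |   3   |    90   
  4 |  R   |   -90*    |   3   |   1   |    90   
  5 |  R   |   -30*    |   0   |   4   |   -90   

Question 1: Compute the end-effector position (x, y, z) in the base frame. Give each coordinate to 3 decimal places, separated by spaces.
after link 1: o_1 = (2.8284, -2.8284, 1.0000)
after link 2: o_2 = (2.8284, 2.1716, 5.0000)
after link 3: o_3 = (5.8284, 4.2929, 7.1213)
after link 4: o_4 = (4.8284, 6.4142, 5.0000)
after link 5: o_5 = (1.3643, 5.0000, 6.4142)

1.364 5.000 6.414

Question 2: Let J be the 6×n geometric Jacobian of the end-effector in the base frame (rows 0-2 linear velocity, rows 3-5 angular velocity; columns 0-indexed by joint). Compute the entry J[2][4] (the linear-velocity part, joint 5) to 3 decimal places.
-2.449

axis z_4 = (-0.0000,-0.7071,-0.7071); lever o_n−o_4 = (-3.4641,-1.4142,1.4142)
cross product → J_v[:, 4] = (-2.0000,2.4495,-2.4495)
J_ω[:, 4] = z_4
entry J[2][4] = -2.4495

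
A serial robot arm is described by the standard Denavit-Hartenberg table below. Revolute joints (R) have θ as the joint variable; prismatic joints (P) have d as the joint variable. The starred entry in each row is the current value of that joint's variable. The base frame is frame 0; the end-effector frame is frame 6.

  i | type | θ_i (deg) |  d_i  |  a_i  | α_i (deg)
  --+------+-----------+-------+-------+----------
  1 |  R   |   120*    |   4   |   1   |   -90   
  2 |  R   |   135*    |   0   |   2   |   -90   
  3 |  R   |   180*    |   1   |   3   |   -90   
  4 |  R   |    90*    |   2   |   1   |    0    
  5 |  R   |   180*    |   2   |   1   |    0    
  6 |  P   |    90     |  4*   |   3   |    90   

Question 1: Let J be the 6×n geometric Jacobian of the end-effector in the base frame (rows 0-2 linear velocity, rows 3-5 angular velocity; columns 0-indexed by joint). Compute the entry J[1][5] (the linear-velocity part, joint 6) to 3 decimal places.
prismatic axis z_5 = (-0.8660,-0.5000,0.0000)
J_v[:, 5] = z_5; J_ω[:, 5] = (0,0,0)
entry J[1][5] = -0.5000

-0.500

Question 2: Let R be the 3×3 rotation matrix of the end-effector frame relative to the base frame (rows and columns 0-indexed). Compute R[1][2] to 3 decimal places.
End-effector z-axis (col 2 of R) = (0.3536,-0.6124,0.7071)
R[1][2] = -0.6124

-0.612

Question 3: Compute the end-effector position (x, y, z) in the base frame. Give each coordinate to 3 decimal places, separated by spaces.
after link 1: o_1 = (-0.5000, 0.8660, 4.0000)
after link 2: o_2 = (0.2071, -0.3587, 2.5858)
after link 3: o_3 = (-0.5000, 0.8660, 5.4142)
after link 4: o_4 = (-2.5856, 0.4784, 4.7071)
after link 5: o_5 = (-3.9641, -1.1340, 5.4142)
after link 6: o_6 = (-8.4889, -1.2969, 7.5355)

-8.489 -1.297 7.536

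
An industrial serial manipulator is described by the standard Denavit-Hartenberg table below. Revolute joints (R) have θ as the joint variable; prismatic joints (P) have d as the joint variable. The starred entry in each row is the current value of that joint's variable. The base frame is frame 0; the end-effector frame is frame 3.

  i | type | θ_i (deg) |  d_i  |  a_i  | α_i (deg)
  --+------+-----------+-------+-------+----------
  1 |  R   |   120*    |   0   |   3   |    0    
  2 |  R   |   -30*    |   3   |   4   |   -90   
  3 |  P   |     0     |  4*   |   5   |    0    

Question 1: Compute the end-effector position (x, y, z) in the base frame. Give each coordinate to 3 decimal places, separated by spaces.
-5.500 11.598 3.000

after link 1: o_1 = (-1.5000, 2.5981, 0.0000)
after link 2: o_2 = (-1.5000, 6.5981, 3.0000)
after link 3: o_3 = (-5.5000, 11.5981, 3.0000)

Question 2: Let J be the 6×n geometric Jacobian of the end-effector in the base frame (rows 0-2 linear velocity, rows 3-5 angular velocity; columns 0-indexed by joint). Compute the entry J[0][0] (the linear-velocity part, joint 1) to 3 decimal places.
-11.598

axis z_0 = ẑ; lever o_n−o_0 = (-5.5000,11.5981,3.0000)
cross product → J_v[:, 0] = (-11.5981,-5.5000,0.0000)
J_ω[:, 0] = z_0
entry J[0][0] = -11.5981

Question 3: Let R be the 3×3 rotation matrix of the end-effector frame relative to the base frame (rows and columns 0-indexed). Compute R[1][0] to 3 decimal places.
1.000

End-effector x-axis (col 0 of R) = (0.0000,1.0000,0.0000)
R[1][0] = 1.0000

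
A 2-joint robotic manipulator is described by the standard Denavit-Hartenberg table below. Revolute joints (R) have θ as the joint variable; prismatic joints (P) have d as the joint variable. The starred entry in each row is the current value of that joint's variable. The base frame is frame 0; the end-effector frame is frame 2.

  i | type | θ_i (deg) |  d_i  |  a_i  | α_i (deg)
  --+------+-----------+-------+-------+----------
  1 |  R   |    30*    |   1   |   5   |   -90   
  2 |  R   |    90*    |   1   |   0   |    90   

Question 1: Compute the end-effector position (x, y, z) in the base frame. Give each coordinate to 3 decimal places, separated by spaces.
after link 1: o_1 = (4.3301, 2.5000, 1.0000)
after link 2: o_2 = (3.8301, 3.3660, 1.0000)

3.830 3.366 1.000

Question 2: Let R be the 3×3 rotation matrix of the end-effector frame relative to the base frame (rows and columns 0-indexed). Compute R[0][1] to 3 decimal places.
End-effector y-axis (col 1 of R) = (-0.5000,0.8660,0.0000)
R[0][1] = -0.5000

-0.500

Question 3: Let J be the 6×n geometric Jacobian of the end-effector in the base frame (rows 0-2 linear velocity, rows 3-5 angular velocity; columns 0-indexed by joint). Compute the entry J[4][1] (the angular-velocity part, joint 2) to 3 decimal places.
axis z_1 = (-0.5000,0.8660,0.0000); lever o_n−o_1 = (-0.5000,0.8660,0.0000)
cross product → J_v[:, 1] = (-0.0000,-0.0000,0.0000)
J_ω[:, 1] = z_1
entry J[4][1] = 0.8660

0.866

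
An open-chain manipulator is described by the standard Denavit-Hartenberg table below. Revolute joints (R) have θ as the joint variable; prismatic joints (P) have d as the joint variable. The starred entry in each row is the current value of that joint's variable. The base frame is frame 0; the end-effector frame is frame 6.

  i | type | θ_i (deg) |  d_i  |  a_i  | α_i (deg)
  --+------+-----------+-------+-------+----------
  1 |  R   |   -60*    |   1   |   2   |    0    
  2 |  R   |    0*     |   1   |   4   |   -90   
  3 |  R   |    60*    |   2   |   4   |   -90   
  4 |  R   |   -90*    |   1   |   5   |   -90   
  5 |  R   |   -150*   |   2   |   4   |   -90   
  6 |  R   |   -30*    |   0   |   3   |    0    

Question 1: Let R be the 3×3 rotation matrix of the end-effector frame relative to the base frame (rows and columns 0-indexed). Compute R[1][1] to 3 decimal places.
0.346

End-effector y-axis (col 1 of R) = (-0.6998,0.3460,0.6250)
R[1][1] = 0.3460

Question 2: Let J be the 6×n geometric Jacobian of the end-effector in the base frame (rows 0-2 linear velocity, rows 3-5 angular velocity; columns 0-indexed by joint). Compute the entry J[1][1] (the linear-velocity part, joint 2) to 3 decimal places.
axis z_1 = (0.0000,0.0000,1.0000); lever o_n−o_1 = (3.1271,-2.8445,-7.6447)
cross product → J_v[:, 1] = (2.8445,3.1271,-0.0000)
J_ω[:, 1] = z_1
entry J[1][1] = 3.1271

3.127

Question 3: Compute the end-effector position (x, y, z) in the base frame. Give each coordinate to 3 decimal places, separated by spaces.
4.127 -4.577 -6.645

after link 1: o_1 = (1.0000, -1.7321, 1.0000)
after link 2: o_2 = (3.0000, -5.1962, 2.0000)
after link 3: o_3 = (5.7321, -5.9282, -1.4641)
after link 4: o_4 = (9.6292, -2.6782, -1.9641)
after link 5: o_5 = (6.2631, -3.7763, -4.6962)
after link 6: o_6 = (4.1271, -4.5765, -6.6447)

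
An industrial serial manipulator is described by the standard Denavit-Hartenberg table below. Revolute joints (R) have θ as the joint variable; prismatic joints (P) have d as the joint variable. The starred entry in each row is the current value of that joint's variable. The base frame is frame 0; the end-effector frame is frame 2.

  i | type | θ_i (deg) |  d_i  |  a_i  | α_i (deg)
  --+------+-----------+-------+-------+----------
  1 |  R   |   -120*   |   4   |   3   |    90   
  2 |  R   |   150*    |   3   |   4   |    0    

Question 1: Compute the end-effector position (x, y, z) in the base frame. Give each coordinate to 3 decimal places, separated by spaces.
after link 1: o_1 = (-1.5000, -2.5981, 4.0000)
after link 2: o_2 = (-2.3660, 1.9019, 6.0000)

-2.366 1.902 6.000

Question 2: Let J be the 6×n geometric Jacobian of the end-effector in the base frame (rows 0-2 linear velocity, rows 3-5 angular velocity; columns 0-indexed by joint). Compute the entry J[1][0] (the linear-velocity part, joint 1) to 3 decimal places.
-2.366

axis z_0 = ẑ; lever o_n−o_0 = (-2.3660,1.9019,6.0000)
cross product → J_v[:, 0] = (-1.9019,-2.3660,0.0000)
J_ω[:, 0] = z_0
entry J[1][0] = -2.3660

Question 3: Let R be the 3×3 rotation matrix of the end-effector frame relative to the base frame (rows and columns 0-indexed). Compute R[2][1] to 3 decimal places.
End-effector y-axis (col 1 of R) = (0.2500,0.4330,-0.8660)
R[2][1] = -0.8660

-0.866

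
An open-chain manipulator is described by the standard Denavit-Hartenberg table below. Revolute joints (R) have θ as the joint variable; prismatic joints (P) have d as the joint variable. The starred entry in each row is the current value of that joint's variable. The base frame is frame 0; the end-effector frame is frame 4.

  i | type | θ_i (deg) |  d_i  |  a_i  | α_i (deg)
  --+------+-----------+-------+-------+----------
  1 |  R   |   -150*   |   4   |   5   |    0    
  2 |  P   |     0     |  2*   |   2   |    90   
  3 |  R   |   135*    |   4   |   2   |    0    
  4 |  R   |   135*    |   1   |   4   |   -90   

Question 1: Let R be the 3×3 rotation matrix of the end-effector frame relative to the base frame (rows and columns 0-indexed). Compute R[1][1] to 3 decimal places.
-0.866

End-effector y-axis (col 1 of R) = (0.5000,-0.8660,-0.0000)
R[1][1] = -0.8660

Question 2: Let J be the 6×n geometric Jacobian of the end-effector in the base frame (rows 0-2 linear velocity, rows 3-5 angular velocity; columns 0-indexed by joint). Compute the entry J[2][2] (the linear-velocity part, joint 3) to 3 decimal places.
axis z_2 = (-0.5000,0.8660,0.0000); lever o_n−o_2 = (-1.2753,5.0372,-2.5858)
cross product → J_v[:, 2] = (-2.2394,-1.2929,-1.4142)
J_ω[:, 2] = z_2
entry J[2][2] = -1.4142

-1.414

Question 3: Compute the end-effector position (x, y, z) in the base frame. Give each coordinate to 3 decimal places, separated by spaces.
-7.337 1.537 3.414

after link 1: o_1 = (-4.3301, -2.5000, 4.0000)
after link 2: o_2 = (-6.0622, -3.5000, 6.0000)
after link 3: o_3 = (-6.8374, 0.6712, 7.4142)
after link 4: o_4 = (-7.3374, 1.5372, 3.4142)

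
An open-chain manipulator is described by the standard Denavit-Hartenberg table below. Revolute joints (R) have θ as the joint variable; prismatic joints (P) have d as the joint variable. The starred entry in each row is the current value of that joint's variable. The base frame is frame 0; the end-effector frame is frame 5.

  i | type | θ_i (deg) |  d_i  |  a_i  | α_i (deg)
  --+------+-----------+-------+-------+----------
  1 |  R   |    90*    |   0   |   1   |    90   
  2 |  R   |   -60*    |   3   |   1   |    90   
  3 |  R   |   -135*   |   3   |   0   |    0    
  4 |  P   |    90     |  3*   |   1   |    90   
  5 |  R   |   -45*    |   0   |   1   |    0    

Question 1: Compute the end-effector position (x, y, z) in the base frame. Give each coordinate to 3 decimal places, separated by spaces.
1.793 -2.480 -4.558

after link 1: o_1 = (0.0000, 1.0000, 0.0000)
after link 2: o_2 = (3.0000, 1.5000, -0.8660)
after link 3: o_3 = (3.0000, -1.0981, -2.3660)
after link 4: o_4 = (2.2929, -3.3426, -4.4784)
after link 5: o_5 = (1.7929, -2.4802, -4.5579)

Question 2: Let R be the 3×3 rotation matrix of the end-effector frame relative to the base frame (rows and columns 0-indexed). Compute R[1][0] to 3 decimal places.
0.862

End-effector x-axis (col 0 of R) = (-0.5000,0.8624,-0.0795)
R[1][0] = 0.8624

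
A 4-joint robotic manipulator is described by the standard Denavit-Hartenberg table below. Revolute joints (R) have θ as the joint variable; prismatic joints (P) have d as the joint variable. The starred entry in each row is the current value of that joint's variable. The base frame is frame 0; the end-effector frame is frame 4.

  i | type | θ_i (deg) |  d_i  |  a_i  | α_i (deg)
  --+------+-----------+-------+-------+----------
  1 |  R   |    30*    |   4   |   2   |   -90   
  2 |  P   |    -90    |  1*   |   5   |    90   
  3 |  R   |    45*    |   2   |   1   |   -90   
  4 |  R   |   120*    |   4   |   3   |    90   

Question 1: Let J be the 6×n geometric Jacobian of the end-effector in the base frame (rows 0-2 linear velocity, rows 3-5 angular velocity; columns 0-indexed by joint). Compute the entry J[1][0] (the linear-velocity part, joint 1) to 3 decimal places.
axis z_0 = ẑ; lever o_n−o_0 = (0.5126,4.3084,5.8180)
cross product → J_v[:, 0] = (-4.3084,0.5126,0.0000)
J_ω[:, 0] = z_0
entry J[1][0] = 0.5126

0.513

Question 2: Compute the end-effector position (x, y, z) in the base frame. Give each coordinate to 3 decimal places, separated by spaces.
0.513 4.308 5.818

after link 1: o_1 = (1.7321, 1.0000, 4.0000)
after link 2: o_2 = (1.2321, 1.8660, 9.0000)
after link 3: o_3 = (-0.8536, 1.4784, 9.7071)
after link 4: o_4 = (0.5126, 4.3084, 5.8180)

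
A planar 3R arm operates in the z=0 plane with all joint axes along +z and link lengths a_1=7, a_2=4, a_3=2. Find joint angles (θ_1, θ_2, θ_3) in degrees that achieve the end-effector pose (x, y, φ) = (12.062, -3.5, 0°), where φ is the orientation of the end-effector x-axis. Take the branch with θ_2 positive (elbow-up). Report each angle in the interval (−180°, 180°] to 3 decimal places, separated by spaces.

-30.003 30.007 -0.004

wrist centre = target − a_3·(cos φ, sin φ) = (10.0620, -3.5000)
cos θ_2 = (113.4938−7²−4²)/(2·7·4) = 0.8660; θ_2 = 30.0073° (elbow-up)
β = atan2(-3.5000,10.0620) = -19.1799°; ψ = atan2(2.0004,10.4638) = 10.8230°
θ_1 = β − ψ = -30.0029°
θ_3 = φ − θ_1 − θ_2 = -0.0044° (wrapped to (-180°,180°])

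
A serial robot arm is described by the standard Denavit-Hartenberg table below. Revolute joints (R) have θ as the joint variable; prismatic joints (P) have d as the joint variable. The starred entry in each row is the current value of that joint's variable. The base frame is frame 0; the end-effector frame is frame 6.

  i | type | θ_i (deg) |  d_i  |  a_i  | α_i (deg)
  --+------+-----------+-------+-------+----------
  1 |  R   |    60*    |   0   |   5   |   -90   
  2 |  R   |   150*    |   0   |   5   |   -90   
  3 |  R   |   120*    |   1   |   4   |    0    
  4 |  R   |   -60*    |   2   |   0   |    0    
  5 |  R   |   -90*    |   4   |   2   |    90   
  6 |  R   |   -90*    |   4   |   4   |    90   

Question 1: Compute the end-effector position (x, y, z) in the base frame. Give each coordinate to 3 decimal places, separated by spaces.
-0.299 1.482 1.232

after link 1: o_1 = (2.5000, 4.3301, 0.0000)
after link 2: o_2 = (0.3349, 0.5801, -2.5000)
after link 3: o_3 = (3.9510, -0.0849, -0.6340)
after link 4: o_4 = (3.4510, -0.9510, 1.0981)
after link 5: o_5 = (0.8349, -3.4821, 3.6962)
after link 6: o_6 = (-0.2990, 1.4821, 1.2321)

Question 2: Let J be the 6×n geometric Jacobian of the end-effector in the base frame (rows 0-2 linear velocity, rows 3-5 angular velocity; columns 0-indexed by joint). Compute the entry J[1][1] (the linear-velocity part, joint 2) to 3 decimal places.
1.067

axis z_1 = (-0.8660,0.5000,0.0000); lever o_n−o_1 = (-2.7990,-2.8481,1.2321)
cross product → J_v[:, 1] = (0.6160,1.0670,3.8660)
J_ω[:, 1] = z_1
entry J[1][1] = 1.0670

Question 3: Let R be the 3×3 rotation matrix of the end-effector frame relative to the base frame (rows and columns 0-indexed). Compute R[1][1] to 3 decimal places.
End-effector y-axis (col 1 of R) = (-0.5335,0.8080,0.2500)
R[1][1] = 0.8080

0.808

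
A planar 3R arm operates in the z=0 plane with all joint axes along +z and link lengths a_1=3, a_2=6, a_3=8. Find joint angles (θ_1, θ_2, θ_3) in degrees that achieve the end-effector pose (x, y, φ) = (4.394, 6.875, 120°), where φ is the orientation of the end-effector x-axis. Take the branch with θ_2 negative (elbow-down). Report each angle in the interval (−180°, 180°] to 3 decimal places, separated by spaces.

wrist centre = target − a_3·(cos φ, sin φ) = (8.3940, -0.0532)
cos θ_2 = (70.4621−3²−6²)/(2·3·6) = 0.7073; θ_2 = -44.9860° (elbow-down)
β = atan2(-0.0532,8.3940) = -0.3631°; ψ = atan2(-4.2416,7.2437) = -30.3515°
θ_1 = β − ψ = 29.9884°
θ_3 = φ − θ_1 − θ_2 = 134.9976° (wrapped to (-180°,180°])

29.988 -44.986 134.998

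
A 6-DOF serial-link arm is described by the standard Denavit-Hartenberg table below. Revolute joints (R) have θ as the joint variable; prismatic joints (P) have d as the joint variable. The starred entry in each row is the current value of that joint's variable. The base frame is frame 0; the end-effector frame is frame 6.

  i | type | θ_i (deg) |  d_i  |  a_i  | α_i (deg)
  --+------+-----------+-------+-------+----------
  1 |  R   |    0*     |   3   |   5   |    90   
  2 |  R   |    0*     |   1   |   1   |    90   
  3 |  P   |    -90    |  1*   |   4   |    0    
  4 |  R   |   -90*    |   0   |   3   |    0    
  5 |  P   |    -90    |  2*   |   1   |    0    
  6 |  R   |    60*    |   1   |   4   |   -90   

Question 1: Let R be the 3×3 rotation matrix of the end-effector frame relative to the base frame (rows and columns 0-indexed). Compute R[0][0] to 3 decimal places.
-0.866

End-effector x-axis (col 0 of R) = (-0.8660,-0.5000,0.0000)
R[0][0] = -0.8660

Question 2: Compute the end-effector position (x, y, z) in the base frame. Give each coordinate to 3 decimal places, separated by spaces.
-0.464 0.000 -1.000

after link 1: o_1 = (5.0000, 0.0000, 3.0000)
after link 2: o_2 = (6.0000, -1.0000, 3.0000)
after link 3: o_3 = (6.0000, 3.0000, 2.0000)
after link 4: o_4 = (3.0000, 3.0000, 2.0000)
after link 5: o_5 = (3.0000, 2.0000, -0.0000)
after link 6: o_6 = (-0.4641, 0.0000, -1.0000)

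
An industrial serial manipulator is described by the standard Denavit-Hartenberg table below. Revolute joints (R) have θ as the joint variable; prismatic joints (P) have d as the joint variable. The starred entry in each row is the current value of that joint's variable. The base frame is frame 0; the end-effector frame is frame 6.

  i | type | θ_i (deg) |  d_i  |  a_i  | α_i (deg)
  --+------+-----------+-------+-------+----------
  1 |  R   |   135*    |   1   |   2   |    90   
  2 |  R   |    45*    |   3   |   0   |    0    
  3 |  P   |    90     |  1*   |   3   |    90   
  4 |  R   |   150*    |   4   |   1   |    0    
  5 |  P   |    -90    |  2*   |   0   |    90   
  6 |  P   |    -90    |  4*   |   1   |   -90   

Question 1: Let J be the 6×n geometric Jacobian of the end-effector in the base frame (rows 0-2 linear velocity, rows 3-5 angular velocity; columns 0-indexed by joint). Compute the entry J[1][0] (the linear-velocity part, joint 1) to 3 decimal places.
0.653

axis z_0 = ẑ; lever o_n−o_0 = (0.6526,2.8829,8.4940)
cross product → J_v[:, 0] = (-2.8829,0.6526,0.0000)
J_ω[:, 0] = z_0
entry J[1][0] = 0.6526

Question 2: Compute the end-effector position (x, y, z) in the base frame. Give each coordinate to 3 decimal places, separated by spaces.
0.653 2.883 8.494

after link 1: o_1 = (-1.4142, 1.4142, 1.0000)
after link 2: o_2 = (0.7071, 3.5355, 1.0000)
after link 3: o_3 = (2.9142, 2.7426, 3.1213)
after link 4: o_4 = (0.8348, 5.5292, 5.3374)
after link 5: o_5 = (-0.1652, 6.5292, 6.7516)
after link 6: o_6 = (0.6526, 2.8829, 8.4940)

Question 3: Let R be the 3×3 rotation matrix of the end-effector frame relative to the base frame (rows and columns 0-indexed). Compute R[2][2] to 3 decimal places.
End-effector z-axis (col 2 of R) = (0.8624,0.3624,0.3536)
R[2][2] = 0.3536

0.354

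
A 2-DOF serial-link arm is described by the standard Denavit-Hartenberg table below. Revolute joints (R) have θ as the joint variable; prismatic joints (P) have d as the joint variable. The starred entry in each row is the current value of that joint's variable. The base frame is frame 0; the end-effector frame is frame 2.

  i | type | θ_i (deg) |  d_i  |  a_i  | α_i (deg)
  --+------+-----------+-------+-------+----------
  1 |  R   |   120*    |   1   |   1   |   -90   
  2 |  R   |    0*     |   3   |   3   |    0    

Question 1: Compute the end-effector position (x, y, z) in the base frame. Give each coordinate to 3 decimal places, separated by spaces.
after link 1: o_1 = (-0.5000, 0.8660, 1.0000)
after link 2: o_2 = (-4.5981, 1.9641, 1.0000)

-4.598 1.964 1.000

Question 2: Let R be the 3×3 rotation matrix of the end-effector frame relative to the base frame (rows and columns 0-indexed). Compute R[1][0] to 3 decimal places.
0.866

End-effector x-axis (col 0 of R) = (-0.5000,0.8660,0.0000)
R[1][0] = 0.8660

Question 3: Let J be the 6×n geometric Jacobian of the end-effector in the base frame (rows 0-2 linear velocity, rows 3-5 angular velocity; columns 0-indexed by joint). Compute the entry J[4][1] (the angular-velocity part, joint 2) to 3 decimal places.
axis z_1 = (-0.8660,-0.5000,0.0000); lever o_n−o_1 = (-4.0981,1.0981,0.0000)
cross product → J_v[:, 1] = (-0.0000,-0.0000,-3.0000)
J_ω[:, 1] = z_1
entry J[4][1] = -0.5000

-0.500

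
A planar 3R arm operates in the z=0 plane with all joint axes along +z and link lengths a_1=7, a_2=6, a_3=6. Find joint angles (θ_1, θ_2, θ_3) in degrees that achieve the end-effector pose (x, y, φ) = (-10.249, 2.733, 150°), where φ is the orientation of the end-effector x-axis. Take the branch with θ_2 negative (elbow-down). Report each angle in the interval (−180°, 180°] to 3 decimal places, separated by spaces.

-119.996 -135.000 44.996

wrist centre = target − a_3·(cos φ, sin φ) = (-5.0528, -0.2670)
cos θ_2 = (25.6026−7²−6²)/(2·7·6) = -0.7071; θ_2 = -135.0005° (elbow-down)
β = atan2(-0.2670,-5.0528) = -176.9752°; ψ = atan2(-4.2426,2.7573) = -56.9796°
θ_1 = β − ψ = -119.9956°
θ_3 = φ − θ_1 − θ_2 = 44.9960° (wrapped to (-180°,180°])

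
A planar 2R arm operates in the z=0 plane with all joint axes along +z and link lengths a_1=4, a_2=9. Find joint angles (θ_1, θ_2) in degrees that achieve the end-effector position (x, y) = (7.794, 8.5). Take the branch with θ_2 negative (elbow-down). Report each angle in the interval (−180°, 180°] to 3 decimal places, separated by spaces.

cos θ_2 = (132.9964−4²−9²)/(2·4·9) = 0.5000; θ_2 = -60.0033° (elbow-down)
β = atan2(8.5000,7.7940) = 47.4810°; ψ = atan2(-7.7945,8.4996) = -42.5223°
θ_1 = β − ψ = 90.0033°

90.003 -60.003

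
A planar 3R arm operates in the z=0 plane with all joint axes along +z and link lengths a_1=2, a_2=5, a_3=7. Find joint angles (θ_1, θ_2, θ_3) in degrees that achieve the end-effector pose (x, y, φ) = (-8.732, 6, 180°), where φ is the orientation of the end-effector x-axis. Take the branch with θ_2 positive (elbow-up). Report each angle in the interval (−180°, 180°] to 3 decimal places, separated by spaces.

62.203 60.001 57.796

wrist centre = target − a_3·(cos φ, sin φ) = (-1.7320, 6.0000)
cos θ_2 = (38.9998−2²−5²)/(2·2·5) = 0.5000; θ_2 = 60.0006° (elbow-up)
β = atan2(6.0000,-1.7320) = 106.1017°; ψ = atan2(4.3302,4.5000) = 43.8983°
θ_1 = β − ψ = 62.2033°
θ_3 = φ − θ_1 − θ_2 = 57.7961° (wrapped to (-180°,180°])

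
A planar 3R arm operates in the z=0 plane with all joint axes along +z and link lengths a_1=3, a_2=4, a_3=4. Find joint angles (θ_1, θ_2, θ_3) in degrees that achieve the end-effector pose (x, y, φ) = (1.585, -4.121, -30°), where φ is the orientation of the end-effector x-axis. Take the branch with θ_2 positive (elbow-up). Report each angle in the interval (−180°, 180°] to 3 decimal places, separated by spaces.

wrist centre = target − a_3·(cos φ, sin φ) = (-1.8791, -2.1210)
cos θ_2 = (8.0297−3²−4²)/(2·3·4) = -0.7071; θ_2 = 134.9992° (elbow-up)
β = atan2(-2.1210,-1.8791) = -131.5394°; ψ = atan2(2.8285,0.1716) = 86.5280°
θ_1 = β − ψ = -218.0673°
θ_3 = φ − θ_1 − θ_2 = 53.0681° (wrapped to (-180°,180°])

141.933 134.999 53.068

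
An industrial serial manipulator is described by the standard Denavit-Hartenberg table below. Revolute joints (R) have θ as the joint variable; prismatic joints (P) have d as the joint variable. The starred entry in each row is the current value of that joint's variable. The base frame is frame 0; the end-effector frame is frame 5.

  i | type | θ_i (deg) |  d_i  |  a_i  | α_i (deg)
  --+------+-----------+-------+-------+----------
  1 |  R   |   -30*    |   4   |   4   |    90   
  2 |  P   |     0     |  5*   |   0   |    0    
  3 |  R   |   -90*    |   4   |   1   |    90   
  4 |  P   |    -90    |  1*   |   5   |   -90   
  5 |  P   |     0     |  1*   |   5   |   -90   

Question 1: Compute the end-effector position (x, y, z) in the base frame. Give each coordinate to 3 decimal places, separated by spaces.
after link 1: o_1 = (3.4641, -2.0000, 4.0000)
after link 2: o_2 = (0.9641, -6.3301, 4.0000)
after link 3: o_3 = (-1.0359, -9.7942, 3.0000)
after link 4: o_4 = (0.5981, -4.9641, 3.0000)
after link 5: o_5 = (3.0981, -0.6340, 2.0000)

3.098 -0.634 2.000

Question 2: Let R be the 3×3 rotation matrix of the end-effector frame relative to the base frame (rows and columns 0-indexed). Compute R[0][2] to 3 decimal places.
0.866

End-effector z-axis (col 2 of R) = (0.8660,-0.5000,-0.0000)
R[0][2] = 0.8660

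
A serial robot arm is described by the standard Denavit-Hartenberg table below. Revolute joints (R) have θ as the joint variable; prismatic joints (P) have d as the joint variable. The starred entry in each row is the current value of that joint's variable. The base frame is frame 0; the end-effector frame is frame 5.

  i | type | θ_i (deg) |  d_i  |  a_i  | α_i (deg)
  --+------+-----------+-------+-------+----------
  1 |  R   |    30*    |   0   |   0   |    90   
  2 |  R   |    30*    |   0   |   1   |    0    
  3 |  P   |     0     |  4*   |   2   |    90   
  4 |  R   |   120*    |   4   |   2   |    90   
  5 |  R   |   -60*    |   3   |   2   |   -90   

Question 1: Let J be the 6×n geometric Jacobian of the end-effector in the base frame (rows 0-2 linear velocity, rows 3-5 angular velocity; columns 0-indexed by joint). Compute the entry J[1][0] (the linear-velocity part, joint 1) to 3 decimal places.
8.105

axis z_0 = ẑ; lever o_n−o_0 = (8.1046,-4.6716,0.0849)
cross product → J_v[:, 0] = (4.6716,8.1046,-0.0000)
J_ω[:, 0] = z_0
entry J[1][0] = 8.1046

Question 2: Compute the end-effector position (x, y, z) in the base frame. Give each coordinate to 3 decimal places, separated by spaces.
8.105 -4.672 0.085

after link 1: o_1 = (0.0000, 0.0000, 0.0000)
after link 2: o_2 = (0.7500, 0.4330, 0.5000)
after link 3: o_3 = (4.2500, -2.1651, 1.5000)
after link 4: o_4 = (6.0981, -3.0981, -2.4641)
after link 5: o_5 = (8.1046, -4.6716, 0.0849)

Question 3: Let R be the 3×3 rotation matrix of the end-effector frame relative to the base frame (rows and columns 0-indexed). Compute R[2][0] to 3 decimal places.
0.625

End-effector x-axis (col 0 of R) = (-0.3460,-0.6998,0.6250)
R[2][0] = 0.6250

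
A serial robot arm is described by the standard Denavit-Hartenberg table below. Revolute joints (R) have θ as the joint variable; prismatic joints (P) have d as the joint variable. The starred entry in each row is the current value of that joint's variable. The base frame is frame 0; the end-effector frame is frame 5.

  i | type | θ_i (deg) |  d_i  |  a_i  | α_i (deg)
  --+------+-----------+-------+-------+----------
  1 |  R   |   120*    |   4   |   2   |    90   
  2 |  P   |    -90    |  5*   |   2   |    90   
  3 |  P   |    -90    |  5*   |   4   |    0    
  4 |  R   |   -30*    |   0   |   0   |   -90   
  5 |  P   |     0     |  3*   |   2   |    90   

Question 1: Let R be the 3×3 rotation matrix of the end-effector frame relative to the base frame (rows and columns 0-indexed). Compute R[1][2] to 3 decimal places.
-0.866

End-effector z-axis (col 2 of R) = (0.5000,-0.8660,-0.0000)
R[1][2] = -0.8660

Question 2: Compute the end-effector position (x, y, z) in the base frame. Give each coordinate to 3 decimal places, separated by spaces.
after link 1: o_1 = (-1.0000, 1.7321, 4.0000)
after link 2: o_2 = (3.3301, 4.2321, 2.0000)
after link 3: o_3 = (2.3660, -2.0981, 2.0000)
after link 4: o_4 = (2.3660, -2.0981, 2.0000)
after link 5: o_5 = (-0.4330, -3.7141, 0.4019)

-0.433 -3.714 0.402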